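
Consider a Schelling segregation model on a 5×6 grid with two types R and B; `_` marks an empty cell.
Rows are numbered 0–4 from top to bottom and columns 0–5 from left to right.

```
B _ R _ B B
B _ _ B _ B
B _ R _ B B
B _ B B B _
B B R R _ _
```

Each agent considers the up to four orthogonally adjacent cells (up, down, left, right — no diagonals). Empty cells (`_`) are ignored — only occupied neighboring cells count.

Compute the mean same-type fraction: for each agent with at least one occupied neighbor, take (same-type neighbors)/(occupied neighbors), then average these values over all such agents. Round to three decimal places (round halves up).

(0,0)B 1/1
(0,2)R — no occupied neighbors
(0,4)B 1/1
(0,5)B 2/2
(1,0)B 2/2
(1,3)B — no occupied neighbors
(1,5)B 2/2
(2,0)B 2/2
(2,2)R 0/1
(2,4)B 2/2
(2,5)B 2/2
(3,0)B 2/2
(3,2)B 1/3
(3,3)B 2/3
(3,4)B 2/2
(4,0)B 2/2
(4,1)B 1/2
(4,2)R 1/3
(4,3)R 1/2
Sum over 17 agents: 1/1 + 1/1 + 2/2 + 2/2 + 2/2 + 2/2 + 0/1 + 2/2 + 2/2 + 2/2 + 1/3 + 2/3 + 2/2 + 2/2 + 1/2 + 1/3 + 1/2 = 40/3; mean = 40/3 ÷ 17 = 40/51 = 0.784313… → 0.784.

0.784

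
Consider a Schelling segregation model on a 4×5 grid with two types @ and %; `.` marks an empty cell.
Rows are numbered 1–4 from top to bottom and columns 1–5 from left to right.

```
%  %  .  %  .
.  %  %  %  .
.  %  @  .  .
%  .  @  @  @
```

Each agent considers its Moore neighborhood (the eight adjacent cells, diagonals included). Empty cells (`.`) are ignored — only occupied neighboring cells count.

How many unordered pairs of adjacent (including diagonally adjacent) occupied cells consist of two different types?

5

Scan each occupied cell's neighbors to the right and below (and the two forward diagonals) so each pair is counted once.
Row 1: %(1,1)–%(1,2)= %(1,1)–%(2,2)= %(1,2)–%(2,2)= %(1,2)–%(2,3)= %(1,4)–%(2,4)= %(1,4)–%(2,3)=  → 0/6 unlike.
Row 2: %(2,2)–%(2,3)= %(2,2)–%(3,2)= %(2,2)–@(3,3)≠ %(2,3)–%(2,4)= %(2,3)–@(3,3)≠ %(2,3)–%(3,2)= %(2,4)–@(3,3)≠  → 3/7 unlike.
Row 3: %(3,2)–@(3,3)≠ %(3,2)–@(4,3)≠ %(3,2)–%(4,1)= @(3,3)–@(4,3)= @(3,3)–@(4,4)=  → 2/5 unlike.
Row 4: @(4,3)–@(4,4)= @(4,4)–@(4,5)=  → 0/2 unlike.
Total adjacent occupied pairs: 20; unlike-type pairs: 5.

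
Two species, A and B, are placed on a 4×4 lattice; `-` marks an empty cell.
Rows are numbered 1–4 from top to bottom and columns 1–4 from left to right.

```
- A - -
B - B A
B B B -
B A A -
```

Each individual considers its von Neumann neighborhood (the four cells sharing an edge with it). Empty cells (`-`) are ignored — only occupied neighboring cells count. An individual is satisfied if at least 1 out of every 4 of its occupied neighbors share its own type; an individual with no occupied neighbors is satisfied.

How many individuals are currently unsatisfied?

1

Row 1: (1,2)A 0/0 ok
Row 2: (2,1)B 1/1 ok · (2,3)B 1/2 ok · (2,4)A 0/1 unhappy
Row 3: (3,1)B 3/3 ok · (3,2)B 2/3 ok · (3,3)B 2/3 ok
Row 4: (4,1)B 1/2 ok · (4,2)A 1/3 ok · (4,3)A 1/2 ok
Unsatisfied: (2,4) — 1 in total.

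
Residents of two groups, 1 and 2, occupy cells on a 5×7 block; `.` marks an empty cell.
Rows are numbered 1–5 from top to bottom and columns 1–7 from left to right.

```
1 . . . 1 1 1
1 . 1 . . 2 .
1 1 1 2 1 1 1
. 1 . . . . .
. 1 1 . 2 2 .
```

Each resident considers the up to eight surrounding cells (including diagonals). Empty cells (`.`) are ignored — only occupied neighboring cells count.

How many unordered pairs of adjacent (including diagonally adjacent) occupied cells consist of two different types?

Scan each occupied cell's neighbors to the right and below (and the two forward diagonals) so each pair is counted once.
From row 1: 3 unlike of 6 pairs (running 3/6).
From row 2: 4 unlike of 8 pairs (running 7/14).
From row 3: 2 unlike of 9 pairs (running 9/23).
From row 4: 0 unlike of 2 pairs (running 9/25).
From row 5: 0 unlike of 2 pairs (running 9/27).
Total adjacent occupied pairs: 27; unlike-type pairs: 9.

9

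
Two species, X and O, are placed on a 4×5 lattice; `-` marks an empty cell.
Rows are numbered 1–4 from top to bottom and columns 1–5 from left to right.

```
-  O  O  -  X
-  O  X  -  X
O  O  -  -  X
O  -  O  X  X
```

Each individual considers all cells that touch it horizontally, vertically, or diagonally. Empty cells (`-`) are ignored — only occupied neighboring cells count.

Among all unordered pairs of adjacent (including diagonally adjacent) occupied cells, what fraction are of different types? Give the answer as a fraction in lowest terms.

5/19

Scan each occupied cell's neighbors to the right and below (and the two forward diagonals) so each pair is counted once.
From row 1: 2 unlike of 6 pairs (running 2/6).
From row 2: 2 unlike of 5 pairs (running 4/11).
From row 3: 0 unlike of 6 pairs (running 4/17).
From row 4: 1 unlike of 2 pairs (running 5/19).
Total adjacent occupied pairs: 19; unlike-type pairs: 5.
5/19 is already in lowest terms.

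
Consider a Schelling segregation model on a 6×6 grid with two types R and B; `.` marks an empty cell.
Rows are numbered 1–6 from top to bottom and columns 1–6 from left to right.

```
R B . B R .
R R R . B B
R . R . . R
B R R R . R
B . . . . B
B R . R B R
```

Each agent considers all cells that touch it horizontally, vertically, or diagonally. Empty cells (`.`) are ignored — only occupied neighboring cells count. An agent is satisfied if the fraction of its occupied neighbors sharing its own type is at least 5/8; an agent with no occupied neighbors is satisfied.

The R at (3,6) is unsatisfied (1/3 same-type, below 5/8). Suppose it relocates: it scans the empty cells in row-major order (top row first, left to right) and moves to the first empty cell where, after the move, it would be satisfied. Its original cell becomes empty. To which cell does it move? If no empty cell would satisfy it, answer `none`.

(3,2)

Vacating (3,6). Empty cells in order:
  (1,3): 2/4 same-type → still unsatisfied.
  (1,6): 1/3 same-type → still unsatisfied.
  (2,4): 3/5 same-type → still unsatisfied.
  (3,2): 7/8 same-type → satisfied — stop here.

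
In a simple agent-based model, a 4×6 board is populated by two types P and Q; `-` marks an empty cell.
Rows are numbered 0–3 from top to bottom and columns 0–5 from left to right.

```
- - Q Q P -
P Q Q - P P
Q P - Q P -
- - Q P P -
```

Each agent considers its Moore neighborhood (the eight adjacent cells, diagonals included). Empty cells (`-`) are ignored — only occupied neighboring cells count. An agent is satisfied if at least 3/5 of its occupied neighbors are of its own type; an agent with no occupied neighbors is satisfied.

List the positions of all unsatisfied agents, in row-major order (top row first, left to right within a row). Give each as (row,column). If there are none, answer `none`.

(0,3), (1,0), (2,0), (2,1), (2,3), (3,2), (3,3)

(0,2)Q 3/3 ok
(0,3)Q 2/4 unhappy
(0,4)P 2/3 ok
(1,0)P 1/3 unhappy
(1,1)Q 3/5 ok
(1,2)Q 4/5 ok
(1,4)P 3/5 ok
(1,5)P 3/3 ok
(2,0)Q 1/3 unhappy
(2,1)P 1/5 unhappy
(2,3)Q 2/6 unhappy
(2,4)P 4/5 ok
(3,2)Q 1/3 unhappy
(3,3)P 2/4 unhappy
(3,4)P 2/3 ok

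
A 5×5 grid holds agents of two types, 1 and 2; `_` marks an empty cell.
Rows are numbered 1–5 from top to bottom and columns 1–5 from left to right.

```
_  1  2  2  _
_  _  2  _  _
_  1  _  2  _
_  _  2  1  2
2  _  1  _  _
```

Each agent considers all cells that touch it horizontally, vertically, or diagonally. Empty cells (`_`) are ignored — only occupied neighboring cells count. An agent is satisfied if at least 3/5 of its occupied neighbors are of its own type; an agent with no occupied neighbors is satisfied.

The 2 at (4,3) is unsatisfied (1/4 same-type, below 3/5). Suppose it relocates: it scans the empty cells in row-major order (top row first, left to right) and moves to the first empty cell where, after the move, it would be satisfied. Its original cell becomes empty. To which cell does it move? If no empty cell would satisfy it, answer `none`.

Vacating (4,3). Empty cells in order:
  (1,1): 0/1 same-type → still unsatisfied.
  (1,5): 1/1 same-type → satisfied — stop here.

(1,5)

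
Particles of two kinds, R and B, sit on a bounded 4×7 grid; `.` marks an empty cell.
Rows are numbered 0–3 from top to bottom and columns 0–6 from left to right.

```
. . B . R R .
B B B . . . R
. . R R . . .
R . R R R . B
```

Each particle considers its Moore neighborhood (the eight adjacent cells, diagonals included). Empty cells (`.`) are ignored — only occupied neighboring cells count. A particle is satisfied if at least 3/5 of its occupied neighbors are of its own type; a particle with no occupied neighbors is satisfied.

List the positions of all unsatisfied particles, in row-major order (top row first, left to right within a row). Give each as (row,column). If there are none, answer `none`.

Row 0: (0,2)B 2/2 satisfied · (0,4)R 1/1 satisfied · (0,5)R 2/2 satisfied
Row 1: (1,0)B 1/1 satisfied · (1,1)B 3/4 satisfied · (1,2)B 2/4 not · (1,6)R 1/1 satisfied
Row 2: (2,2)R 3/5 satisfied · (2,3)R 4/5 satisfied
Row 3: (3,0)R 0/0 satisfied · (3,2)R 3/3 satisfied · (3,3)R 4/4 satisfied · (3,4)R 2/2 satisfied · (3,6)B 0/0 satisfied

(1,2)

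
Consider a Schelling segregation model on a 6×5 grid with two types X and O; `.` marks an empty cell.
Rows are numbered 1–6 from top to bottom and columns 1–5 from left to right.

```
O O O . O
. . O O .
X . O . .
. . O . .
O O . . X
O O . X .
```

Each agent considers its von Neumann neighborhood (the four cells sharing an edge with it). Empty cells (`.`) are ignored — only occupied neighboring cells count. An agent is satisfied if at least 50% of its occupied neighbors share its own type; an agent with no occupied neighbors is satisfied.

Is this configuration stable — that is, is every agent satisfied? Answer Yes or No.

Yes

(1,1)O 1/1 satisfied
(1,2)O 2/2 satisfied
(1,3)O 2/2 satisfied
(1,5)O 0/0 satisfied
(2,3)O 3/3 satisfied
(2,4)O 1/1 satisfied
(3,1)X 0/0 satisfied
(3,3)O 2/2 satisfied
(4,3)O 1/1 satisfied
(5,1)O 2/2 satisfied
(5,2)O 2/2 satisfied
(5,5)X 0/0 satisfied
(6,1)O 2/2 satisfied
(6,2)O 2/2 satisfied
(6,4)X 0/0 satisfied
All meet the threshold, so the configuration is stable.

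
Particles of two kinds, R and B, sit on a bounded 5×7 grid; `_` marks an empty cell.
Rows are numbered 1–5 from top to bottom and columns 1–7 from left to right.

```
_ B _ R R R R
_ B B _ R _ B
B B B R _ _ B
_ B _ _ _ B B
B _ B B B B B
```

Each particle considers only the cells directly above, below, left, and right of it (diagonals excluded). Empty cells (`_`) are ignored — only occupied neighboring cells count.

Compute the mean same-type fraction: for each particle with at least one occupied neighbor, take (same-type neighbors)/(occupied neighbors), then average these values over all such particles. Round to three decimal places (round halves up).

0.894

Row 1: (1,2)B 1/1 · (1,4)R 1/1 · (1,5)R 3/3 · (1,6)R 2/2 · (1,7)R 1/2
Row 2: (2,2)B 3/3 · (2,3)B 2/2 · (2,5)R 1/1 · (2,7)B 1/2
Row 3: (3,1)B 1/1 · (3,2)B 4/4 · (3,3)B 2/3 · (3,4)R 0/1 · (3,7)B 2/2
Row 4: (4,2)B 1/1 · (4,6)B 2/2 · (4,7)B 3/3
Row 5: (5,1)B — no occupied neighbors · (5,3)B 1/1 · (5,4)B 2/2 · (5,5)B 2/2 · (5,6)B 3/3 · (5,7)B 2/2
Sum over 22 particles: 1/1 + 1/1 + 3/3 + 2/2 + 1/2 + 3/3 + 2/2 + 1/1 + 1/2 + 1/1 + 4/4 + 2/3 + 0/1 + 2/2 + 1/1 + 2/2 + 3/3 + 1/1 + 2/2 + 2/2 + 3/3 + 2/2 = 59/3; mean = 59/3 ÷ 22 = 59/66 = 0.893939… → 0.894.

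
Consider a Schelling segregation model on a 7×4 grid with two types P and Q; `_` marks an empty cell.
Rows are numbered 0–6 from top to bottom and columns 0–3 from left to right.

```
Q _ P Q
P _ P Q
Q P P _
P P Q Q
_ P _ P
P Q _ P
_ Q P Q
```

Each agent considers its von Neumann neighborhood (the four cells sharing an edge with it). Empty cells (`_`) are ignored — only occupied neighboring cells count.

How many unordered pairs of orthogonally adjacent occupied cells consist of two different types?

14

Scan each occupied cell's neighbors to the right and below so each pair is counted once.
Row 0: Q(0,0)–P(1,0)≠ P(0,2)–Q(0,3)≠ P(0,2)–P(1,2)= Q(0,3)–Q(1,3)=  → 2/4 unlike.
Row 1: P(1,0)–Q(2,0)≠ P(1,2)–Q(1,3)≠ P(1,2)–P(2,2)=  → 2/3 unlike.
Row 2: Q(2,0)–P(2,1)≠ Q(2,0)–P(3,0)≠ P(2,1)–P(2,2)= P(2,1)–P(3,1)= P(2,2)–Q(3,2)≠  → 3/5 unlike.
Row 3: P(3,0)–P(3,1)= P(3,1)–Q(3,2)≠ P(3,1)–P(4,1)= Q(3,2)–Q(3,3)= Q(3,3)–P(4,3)≠  → 2/5 unlike.
Row 4: P(4,1)–Q(5,1)≠ P(4,3)–P(5,3)=  → 1/2 unlike.
Row 5: P(5,0)–Q(5,1)≠ Q(5,1)–Q(6,1)= P(5,3)–Q(6,3)≠  → 2/3 unlike.
Row 6: Q(6,1)–P(6,2)≠ P(6,2)–Q(6,3)≠  → 2/2 unlike.
Total adjacent occupied pairs: 24; unlike-type pairs: 14.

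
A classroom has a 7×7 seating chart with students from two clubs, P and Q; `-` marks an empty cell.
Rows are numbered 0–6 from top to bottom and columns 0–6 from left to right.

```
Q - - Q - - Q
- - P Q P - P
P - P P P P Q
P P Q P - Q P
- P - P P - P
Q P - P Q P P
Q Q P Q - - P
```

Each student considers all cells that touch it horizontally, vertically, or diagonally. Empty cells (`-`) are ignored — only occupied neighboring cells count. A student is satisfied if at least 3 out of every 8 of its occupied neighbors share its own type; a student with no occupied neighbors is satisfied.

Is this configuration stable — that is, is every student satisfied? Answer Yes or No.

(0,0)Q 0/0 satisfied
(0,3)Q 1/3 not
(0,6)Q 0/1 not
(1,2)P 2/4 satisfied
(1,3)Q 1/6 not
(1,4)P 3/5 satisfied
(1,6)P 1/3 not
(2,0)P 2/2 satisfied
(2,2)P 4/6 satisfied
(2,3)P 5/7 satisfied
(2,4)P 4/6 satisfied
(2,5)P 4/6 satisfied
(2,6)Q 1/4 not
(3,0)P 3/3 satisfied
(3,1)P 4/5 satisfied
(3,2)Q 0/6 not
(3,3)P 5/6 satisfied
(3,5)Q 1/6 not
(3,6)P 2/4 satisfied
(4,1)P 3/5 satisfied
(4,3)P 3/5 satisfied
(4,4)P 4/6 satisfied
(4,6)P 3/4 satisfied
(5,0)Q 2/4 satisfied
(5,1)P 2/5 satisfied
(5,3)P 3/5 satisfied
(5,4)Q 1/5 not
(5,5)P 4/5 satisfied
(5,6)P 3/3 satisfied
(6,0)Q 2/3 satisfied
(6,1)Q 2/4 satisfied
(6,2)P 2/4 satisfied
(6,3)Q 1/3 not
(6,6)P 2/2 satisfied
For instance (0,3) has only 1/3 same-type neighbors, below 3/8.

No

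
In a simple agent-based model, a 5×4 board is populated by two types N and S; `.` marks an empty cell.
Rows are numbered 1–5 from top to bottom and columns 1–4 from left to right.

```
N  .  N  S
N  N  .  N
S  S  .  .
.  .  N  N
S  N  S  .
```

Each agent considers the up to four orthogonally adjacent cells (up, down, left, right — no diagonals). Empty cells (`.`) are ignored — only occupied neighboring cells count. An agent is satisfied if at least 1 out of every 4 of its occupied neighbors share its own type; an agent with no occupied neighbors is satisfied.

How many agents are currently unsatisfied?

6

(1,1)N 1/1 ok
(1,3)N 0/1 unhappy
(1,4)S 0/2 unhappy
(2,1)N 2/3 ok
(2,2)N 1/2 ok
(2,4)N 0/1 unhappy
(3,1)S 1/2 ok
(3,2)S 1/2 ok
(4,3)N 1/2 ok
(4,4)N 1/1 ok
(5,1)S 0/1 unhappy
(5,2)N 0/2 unhappy
(5,3)S 0/2 unhappy
Unsatisfied: (1,3), (1,4), (2,4), (5,1), (5,2), (5,3) — 6 in total.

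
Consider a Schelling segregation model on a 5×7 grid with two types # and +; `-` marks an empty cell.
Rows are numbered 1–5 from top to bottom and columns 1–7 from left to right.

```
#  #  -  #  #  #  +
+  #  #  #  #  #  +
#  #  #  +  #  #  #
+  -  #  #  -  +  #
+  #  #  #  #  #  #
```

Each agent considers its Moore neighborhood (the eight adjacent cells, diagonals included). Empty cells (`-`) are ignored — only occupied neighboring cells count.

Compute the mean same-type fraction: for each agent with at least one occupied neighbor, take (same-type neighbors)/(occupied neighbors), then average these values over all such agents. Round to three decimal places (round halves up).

0.649

Row 1: (1,1)# 2/3 · (1,2)# 3/4 · (1,4)# 4/4 · (1,5)# 5/5 · (1,6)# 3/5 · (1,7)+ 1/3
Row 2: (2,1)+ 0/5 · (2,2)# 6/7 · (2,3)# 6/7 · (2,4)# 6/7 · (2,5)# 7/8 · (2,6)# 6/8 · (2,7)+ 1/5
Row 3: (3,1)# 2/4 · (3,2)# 5/7 · (3,3)# 6/7 · (3,4)+ 0/7 · (3,5)# 5/7 · (3,6)# 5/7 · (3,7)# 3/5
Row 4: (4,1)+ 1/4 · (4,3)# 6/7 · (4,4)# 6/7 · (4,6)+ 0/7 · (4,7)# 4/5
Row 5: (5,1)+ 1/2 · (5,2)# 2/4 · (5,3)# 4/4 · (5,4)# 4/4 · (5,5)# 3/4 · (5,6)# 3/4 · (5,7)# 2/3
Sum over 32 agents: 2/3 + 3/4 + 4/4 + 5/5 + 3/5 + 1/3 + 0/5 + 6/7 + 6/7 + 6/7 + 7/8 + 6/8 + 1/5 + 2/4 + 5/7 + 6/7 + 0/7 + 5/7 + 5/7 + 3/5 + 1/4 + 6/7 + 6/7 + 0/7 + 4/5 + 1/2 + 2/4 + 4/4 + 4/4 + 3/4 + 3/4 + 2/3 = 17453/840; mean = 17453/840 ÷ 32 = 17453/26880 = 0.649293… → 0.649.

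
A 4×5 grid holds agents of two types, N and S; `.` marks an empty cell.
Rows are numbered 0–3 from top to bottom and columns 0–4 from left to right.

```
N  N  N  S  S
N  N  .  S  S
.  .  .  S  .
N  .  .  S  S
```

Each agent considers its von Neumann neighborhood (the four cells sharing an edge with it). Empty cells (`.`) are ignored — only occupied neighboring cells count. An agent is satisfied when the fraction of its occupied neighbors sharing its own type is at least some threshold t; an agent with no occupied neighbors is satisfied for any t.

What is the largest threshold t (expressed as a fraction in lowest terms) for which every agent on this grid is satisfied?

1/2

(0,0)N 2/2
(0,1)N 3/3
(0,2)N 1/2
(0,3)S 2/3
(0,4)S 2/2
(1,0)N 2/2
(1,1)N 2/2
(1,3)S 3/3
(1,4)S 2/2
(2,3)S 2/2
(3,0)N — no occupied neighbors
(3,3)S 2/2
(3,4)S 1/1
The smallest same-type fraction is 1/2 at (0,2), which reduces to 1/2. Any threshold above that leaves this agent unsatisfied.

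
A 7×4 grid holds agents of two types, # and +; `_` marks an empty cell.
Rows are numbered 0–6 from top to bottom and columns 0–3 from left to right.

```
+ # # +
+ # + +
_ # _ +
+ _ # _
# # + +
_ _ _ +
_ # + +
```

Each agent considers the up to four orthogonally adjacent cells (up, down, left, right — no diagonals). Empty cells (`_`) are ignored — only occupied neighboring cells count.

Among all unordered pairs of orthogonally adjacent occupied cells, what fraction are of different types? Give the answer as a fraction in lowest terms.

Scan each occupied cell's neighbors to the right and below so each pair is counted once.
From row 0: 3 unlike of 7 pairs (running 3/7).
From row 1: 2 unlike of 5 pairs (running 5/12).
From row 3: 2 unlike of 2 pairs (running 7/14).
From row 4: 1 unlike of 4 pairs (running 8/18).
From row 5: 0 unlike of 1 pairs (running 8/19).
From row 6: 1 unlike of 2 pairs (running 9/21).
Total adjacent occupied pairs: 21; unlike-type pairs: 9.
9/21 reduces to 3/7.

3/7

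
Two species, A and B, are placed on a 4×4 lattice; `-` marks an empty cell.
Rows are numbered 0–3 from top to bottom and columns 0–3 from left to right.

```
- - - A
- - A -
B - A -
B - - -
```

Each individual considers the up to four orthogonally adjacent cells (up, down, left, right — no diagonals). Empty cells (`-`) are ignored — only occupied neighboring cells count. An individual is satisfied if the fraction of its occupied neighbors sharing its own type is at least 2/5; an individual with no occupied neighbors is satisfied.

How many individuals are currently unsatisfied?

0

(0,3)A 0/0 ok
(1,2)A 1/1 ok
(2,0)B 1/1 ok
(2,2)A 1/1 ok
(3,0)B 1/1 ok
Every one meets the threshold.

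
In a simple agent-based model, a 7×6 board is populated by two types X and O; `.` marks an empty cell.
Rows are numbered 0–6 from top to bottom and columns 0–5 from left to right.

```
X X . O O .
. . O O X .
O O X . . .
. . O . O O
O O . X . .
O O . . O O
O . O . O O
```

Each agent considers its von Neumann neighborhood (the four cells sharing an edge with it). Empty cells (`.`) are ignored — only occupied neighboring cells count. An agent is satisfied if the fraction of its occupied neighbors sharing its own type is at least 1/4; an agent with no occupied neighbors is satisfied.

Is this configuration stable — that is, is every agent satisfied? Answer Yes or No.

Row 0: (0,0)X 1/1 ok · (0,1)X 1/1 ok · (0,3)O 2/2 ok · (0,4)O 1/2 ok
Row 1: (1,2)O 1/2 ok · (1,3)O 2/3 ok · (1,4)X 0/2 unhappy
Row 2: (2,0)O 1/1 ok · (2,1)O 1/2 ok · (2,2)X 0/3 unhappy
Row 3: (3,2)O 0/1 unhappy · (3,4)O 1/1 ok · (3,5)O 1/1 ok
Row 4: (4,0)O 2/2 ok · (4,1)O 2/2 ok · (4,3)X 0/0 ok
Row 5: (5,0)O 3/3 ok · (5,1)O 2/2 ok · (5,4)O 2/2 ok · (5,5)O 2/2 ok
Row 6: (6,0)O 1/1 ok · (6,2)O 0/0 ok · (6,4)O 2/2 ok · (6,5)O 2/2 ok
For instance (1,4) has only 0/2 same-type neighbors, below 1/4.

No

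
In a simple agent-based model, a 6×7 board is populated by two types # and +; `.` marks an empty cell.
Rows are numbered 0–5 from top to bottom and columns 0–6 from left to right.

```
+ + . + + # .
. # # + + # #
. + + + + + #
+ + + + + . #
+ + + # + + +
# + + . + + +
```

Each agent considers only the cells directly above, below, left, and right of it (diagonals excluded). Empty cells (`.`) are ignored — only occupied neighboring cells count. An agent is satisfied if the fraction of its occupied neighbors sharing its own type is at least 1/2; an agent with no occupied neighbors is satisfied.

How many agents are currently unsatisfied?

5

(0,0)+ 1/1 ok
(0,1)+ 1/2 ok
(0,3)+ 2/2 ok
(0,4)+ 2/3 ok
(0,5)# 1/2 ok
(1,1)# 1/3 unhappy
(1,2)# 1/3 unhappy
(1,3)+ 3/4 ok
(1,4)+ 3/4 ok
(1,5)# 2/4 ok
(1,6)# 2/2 ok
(2,1)+ 2/3 ok
(2,2)+ 3/4 ok
(2,3)+ 4/4 ok
(2,4)+ 4/4 ok
(2,5)+ 1/3 unhappy
(2,6)# 2/3 ok
(3,0)+ 2/2 ok
(3,1)+ 4/4 ok
(3,2)+ 4/4 ok
(3,3)+ 3/4 ok
(3,4)+ 3/3 ok
(3,6)# 1/2 ok
(4,0)+ 2/3 ok
(4,1)+ 4/4 ok
(4,2)+ 3/4 ok
(4,3)# 0/3 unhappy
(4,4)+ 3/4 ok
(4,5)+ 3/3 ok
(4,6)+ 2/3 ok
(5,0)# 0/2 unhappy
(5,1)+ 2/3 ok
(5,2)+ 2/2 ok
(5,4)+ 2/2 ok
(5,5)+ 3/3 ok
(5,6)+ 2/2 ok
Unsatisfied: (1,1), (1,2), (2,5), (4,3), (5,0) — 5 in total.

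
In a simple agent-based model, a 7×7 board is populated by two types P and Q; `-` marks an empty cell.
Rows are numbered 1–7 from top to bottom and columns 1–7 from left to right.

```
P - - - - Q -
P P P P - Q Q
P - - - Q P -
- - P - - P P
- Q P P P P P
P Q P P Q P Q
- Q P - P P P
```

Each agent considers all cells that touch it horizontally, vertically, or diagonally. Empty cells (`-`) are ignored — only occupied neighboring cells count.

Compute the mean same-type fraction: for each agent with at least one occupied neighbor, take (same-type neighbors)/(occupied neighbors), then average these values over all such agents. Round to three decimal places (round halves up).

Row 1: (1,1)P 2/2 · (1,6)Q 2/2
Row 2: (2,1)P 3/3 · (2,2)P 4/4 · (2,3)P 2/2 · (2,4)P 1/2 · (2,6)Q 3/4 · (2,7)Q 2/3
Row 3: (3,1)P 2/2 · (3,5)Q 1/4 · (3,6)P 2/5
Row 4: (4,3)P 2/3 · (4,6)P 5/6 · (4,7)P 4/4
Row 5: (5,2)Q 1/5 · (5,3)P 4/6 · (5,4)P 5/6 · (5,5)P 5/6 · (5,6)P 5/7 · (5,7)P 4/5
Row 6: (6,1)P 0/3 · (6,2)Q 2/6 · (6,3)P 4/7 · (6,4)P 6/7 · (6,5)Q 0/7 · (6,6)P 6/8 · (6,7)Q 0/5
Row 7: (7,2)Q 1/4 · (7,3)P 2/4 · (7,5)P 3/4 · (7,6)P 3/5 · (7,7)P 2/3
Sum over 32 agents: 2/2 + 2/2 + 3/3 + 4/4 + 2/2 + 1/2 + 3/4 + 2/3 + 2/2 + 1/4 + 2/5 + 2/3 + 5/6 + 4/4 + 1/5 + 4/6 + 5/6 + 5/6 + 5/7 + 4/5 + 0/3 + 2/6 + 4/7 + 6/7 + 0/7 + 6/8 + 0/5 + 1/4 + 2/4 + 3/4 + 3/5 + 2/3 = 571/28; mean = 571/28 ÷ 32 = 571/896 = 0.637276… → 0.637.

0.637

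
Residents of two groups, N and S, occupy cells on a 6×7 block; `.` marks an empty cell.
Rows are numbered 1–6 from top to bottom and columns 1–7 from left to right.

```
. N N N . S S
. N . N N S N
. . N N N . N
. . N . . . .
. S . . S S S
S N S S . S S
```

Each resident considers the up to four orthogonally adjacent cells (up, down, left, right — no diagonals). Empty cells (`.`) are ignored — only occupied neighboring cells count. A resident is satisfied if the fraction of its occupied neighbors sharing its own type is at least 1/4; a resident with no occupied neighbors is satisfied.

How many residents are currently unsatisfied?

Row 1: (1,2)N 2/2 ok · (1,3)N 2/2 ok · (1,4)N 2/2 ok · (1,6)S 2/2 ok · (1,7)S 1/2 ok
Row 2: (2,2)N 1/1 ok · (2,4)N 3/3 ok · (2,5)N 2/3 ok · (2,6)S 1/3 ok · (2,7)N 1/3 ok
Row 3: (3,3)N 2/2 ok · (3,4)N 3/3 ok · (3,5)N 2/2 ok · (3,7)N 1/1 ok
Row 4: (4,3)N 1/1 ok
Row 5: (5,2)S 0/1 unhappy · (5,5)S 1/1 ok · (5,6)S 3/3 ok · (5,7)S 2/2 ok
Row 6: (6,1)S 0/1 unhappy · (6,2)N 0/3 unhappy · (6,3)S 1/2 ok · (6,4)S 1/1 ok · (6,6)S 2/2 ok · (6,7)S 2/2 ok
Unsatisfied: (5,2), (6,1), (6,2) — 3 in total.

3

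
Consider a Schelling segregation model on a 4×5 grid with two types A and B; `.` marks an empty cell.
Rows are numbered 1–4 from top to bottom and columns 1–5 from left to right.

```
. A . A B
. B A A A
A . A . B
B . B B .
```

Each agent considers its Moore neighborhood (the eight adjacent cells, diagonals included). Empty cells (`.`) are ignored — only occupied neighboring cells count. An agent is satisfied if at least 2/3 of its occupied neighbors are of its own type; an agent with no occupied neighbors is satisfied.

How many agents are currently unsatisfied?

(1,2)A 1/2 not
(1,4)A 3/4 satisfied
(1,5)B 0/3 not
(2,2)B 0/4 not
(2,3)A 4/5 satisfied
(2,4)A 4/6 satisfied
(2,5)A 2/4 not
(3,1)A 0/2 not
(3,3)A 2/5 not
(3,5)B 1/3 not
(4,1)B 0/1 not
(4,3)B 1/2 not
(4,4)B 2/3 satisfied
Unsatisfied: (1,2), (1,5), (2,2), (2,5), (3,1), (3,3), (3,5), (4,1), (4,3) — 9 in total.

9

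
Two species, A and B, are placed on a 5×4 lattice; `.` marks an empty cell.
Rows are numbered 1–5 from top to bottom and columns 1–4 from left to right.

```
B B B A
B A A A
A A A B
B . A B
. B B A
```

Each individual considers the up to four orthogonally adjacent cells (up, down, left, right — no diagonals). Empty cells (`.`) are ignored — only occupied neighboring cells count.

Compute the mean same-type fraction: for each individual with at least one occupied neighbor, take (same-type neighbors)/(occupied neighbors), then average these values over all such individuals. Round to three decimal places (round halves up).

0.509

(1,1)B 2/2
(1,2)B 2/3
(1,3)B 1/3
(1,4)A 1/2
(2,1)B 1/3
(2,2)A 2/4
(2,3)A 3/4
(2,4)A 2/3
(3,1)A 1/3
(3,2)A 3/3
(3,3)A 3/4
(3,4)B 1/3
(4,1)B 0/1
(4,3)A 1/3
(4,4)B 1/3
(5,2)B 1/1
(5,3)B 1/3
(5,4)A 0/2
Sum over 18 individuals: 2/2 + 2/3 + 1/3 + 1/2 + 1/3 + 2/4 + 3/4 + 2/3 + 1/3 + 3/3 + 3/4 + 1/3 + 0/1 + 1/3 + 1/3 + 1/1 + 1/3 + 0/2 = 55/6; mean = 55/6 ÷ 18 = 55/108 = 0.509259… → 0.509.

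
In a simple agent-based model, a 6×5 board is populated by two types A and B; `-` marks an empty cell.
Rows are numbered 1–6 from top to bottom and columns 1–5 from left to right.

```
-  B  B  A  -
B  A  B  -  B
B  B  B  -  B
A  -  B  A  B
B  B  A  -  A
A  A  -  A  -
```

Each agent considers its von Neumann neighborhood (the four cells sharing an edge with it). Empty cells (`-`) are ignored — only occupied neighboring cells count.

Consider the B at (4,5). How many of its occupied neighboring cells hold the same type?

Occupied neighbors of (4,5): (3,5)=B, (5,5)=A, (4,4)=A.
Same type (B): 1 of 3.

1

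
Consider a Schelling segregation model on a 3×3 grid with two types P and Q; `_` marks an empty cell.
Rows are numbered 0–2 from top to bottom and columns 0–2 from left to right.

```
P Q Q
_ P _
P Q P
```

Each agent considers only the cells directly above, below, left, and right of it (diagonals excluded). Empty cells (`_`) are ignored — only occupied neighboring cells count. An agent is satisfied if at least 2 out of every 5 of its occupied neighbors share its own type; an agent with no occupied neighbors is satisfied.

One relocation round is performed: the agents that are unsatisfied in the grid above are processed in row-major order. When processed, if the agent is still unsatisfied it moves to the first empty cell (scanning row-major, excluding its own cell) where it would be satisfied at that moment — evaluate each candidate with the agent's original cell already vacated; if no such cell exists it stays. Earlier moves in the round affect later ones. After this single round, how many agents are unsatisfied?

0

Initially unsatisfied (in order): (0,0), (0,1), (1,1), (2,0), (2,1), (2,2).
  (0,0) → (1,0).
  (0,1): now satisfied by earlier moves; stays.
  (1,1) → (0,0).
  (2,0): now satisfied by earlier moves; stays.
  (2,1) → (1,1).
  (2,2): now satisfied by earlier moves; stays.
Resulting grid:
P Q Q
P Q _
P _ P
All satisfied now.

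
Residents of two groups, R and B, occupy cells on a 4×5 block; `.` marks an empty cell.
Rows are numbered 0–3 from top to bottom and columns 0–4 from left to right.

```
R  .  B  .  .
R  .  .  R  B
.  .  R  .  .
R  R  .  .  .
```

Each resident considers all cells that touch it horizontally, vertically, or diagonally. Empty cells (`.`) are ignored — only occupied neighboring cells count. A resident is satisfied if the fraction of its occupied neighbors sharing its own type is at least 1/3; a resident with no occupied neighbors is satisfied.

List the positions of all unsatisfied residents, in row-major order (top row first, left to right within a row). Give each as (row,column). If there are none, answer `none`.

Row 0: (0,0)R 1/1 satisfied · (0,2)B 0/1 not
Row 1: (1,0)R 1/1 satisfied · (1,3)R 1/3 satisfied · (1,4)B 0/1 not
Row 2: (2,2)R 2/2 satisfied
Row 3: (3,0)R 1/1 satisfied · (3,1)R 2/2 satisfied

(0,2), (1,4)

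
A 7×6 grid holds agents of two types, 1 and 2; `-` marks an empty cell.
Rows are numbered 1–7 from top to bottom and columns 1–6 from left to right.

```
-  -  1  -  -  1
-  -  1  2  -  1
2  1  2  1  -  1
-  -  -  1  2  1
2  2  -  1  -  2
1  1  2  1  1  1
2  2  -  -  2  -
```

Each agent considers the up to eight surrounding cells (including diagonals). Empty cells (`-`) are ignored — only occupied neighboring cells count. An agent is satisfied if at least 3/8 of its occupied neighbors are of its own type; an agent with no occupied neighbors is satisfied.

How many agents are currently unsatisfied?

Row 1: (1,3)1 1/2 ✓ · (1,6)1 1/1 ✓
Row 2: (2,3)1 3/5 ✓ · (2,4)2 1/4 ✗ · (2,6)1 2/2 ✓
Row 3: (3,1)2 0/1 ✗ · (3,2)1 1/3 ✗ · (3,3)2 1/5 ✗ · (3,4)1 2/5 ✓ · (3,6)1 2/3 ✓
Row 4: (4,4)1 2/4 ✓ · (4,5)2 1/6 ✗ · (4,6)1 1/3 ✗
Row 5: (5,1)2 1/3 ✗ · (5,2)2 2/4 ✓ · (5,4)1 3/5 ✓ · (5,6)2 1/4 ✗
Row 6: (6,1)1 1/5 ✗ · (6,2)1 1/6 ✗ · (6,3)2 2/5 ✓ · (6,4)1 2/4 ✓ · (6,5)1 3/5 ✓ · (6,6)1 1/3 ✗
Row 7: (7,1)2 1/3 ✗ · (7,2)2 2/4 ✓ · (7,5)2 0/3 ✗
Unsatisfied: (2,4), (3,1), (3,2), (3,3), (4,5), (4,6), (5,1), (5,6), (6,1), (6,2), (6,6), (7,1), (7,5) — 13 in total.

13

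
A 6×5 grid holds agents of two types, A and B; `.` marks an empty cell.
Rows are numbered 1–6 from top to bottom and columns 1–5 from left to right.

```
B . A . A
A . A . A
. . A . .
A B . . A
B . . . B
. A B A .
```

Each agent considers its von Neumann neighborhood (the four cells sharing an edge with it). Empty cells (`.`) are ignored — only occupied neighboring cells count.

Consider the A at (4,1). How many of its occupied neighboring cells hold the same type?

Occupied neighbors of (4,1): (5,1)=B, (4,2)=B.
Same type (A): 0 of 2.

0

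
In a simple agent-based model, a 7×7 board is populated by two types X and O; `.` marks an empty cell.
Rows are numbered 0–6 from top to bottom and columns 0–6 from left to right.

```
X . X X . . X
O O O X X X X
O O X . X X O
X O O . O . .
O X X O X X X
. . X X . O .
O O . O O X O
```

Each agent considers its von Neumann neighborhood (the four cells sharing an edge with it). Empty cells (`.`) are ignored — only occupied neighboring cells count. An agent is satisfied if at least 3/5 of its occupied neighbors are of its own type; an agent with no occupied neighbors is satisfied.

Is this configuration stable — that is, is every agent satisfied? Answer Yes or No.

No

(0,0)X 0/1 not
(0,2)X 1/2 not
(0,3)X 2/2 satisfied
(0,6)X 1/1 satisfied
(1,0)O 2/3 satisfied
(1,1)O 3/3 satisfied
(1,2)O 1/4 not
(1,3)X 2/3 satisfied
(1,4)X 3/3 satisfied
(1,5)X 3/3 satisfied
(1,6)X 2/3 satisfied
(2,0)O 2/3 satisfied
(2,1)O 3/4 satisfied
(2,2)X 0/3 not
(2,4)X 2/3 satisfied
(2,5)X 2/3 satisfied
(2,6)O 0/2 not
(3,0)X 0/3 not
(3,1)O 2/4 not
(3,2)O 1/3 not
(3,4)O 0/2 not
(4,0)O 0/2 not
(4,1)X 1/3 not
(4,2)X 2/4 not
(4,3)O 0/3 not
(4,4)X 1/3 not
(4,5)X 2/3 satisfied
(4,6)X 1/1 satisfied
(5,2)X 2/2 satisfied
(5,3)X 1/3 not
(5,5)O 0/2 not
(6,0)O 1/1 satisfied
(6,1)O 1/1 satisfied
(6,3)O 1/2 not
(6,4)O 1/2 not
(6,5)X 0/3 not
(6,6)O 0/1 not
For instance (0,0) has only 0/1 same-type neighbors, below 3/5.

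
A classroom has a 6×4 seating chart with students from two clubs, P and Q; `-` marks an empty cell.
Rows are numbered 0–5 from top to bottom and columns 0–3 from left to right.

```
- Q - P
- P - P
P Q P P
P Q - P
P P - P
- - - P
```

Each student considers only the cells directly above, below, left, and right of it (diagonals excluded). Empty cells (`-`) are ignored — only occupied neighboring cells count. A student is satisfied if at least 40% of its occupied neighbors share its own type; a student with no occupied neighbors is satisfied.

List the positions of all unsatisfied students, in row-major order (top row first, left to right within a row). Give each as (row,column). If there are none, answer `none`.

(0,1), (1,1), (2,1), (3,1)

Row 0: (0,1)Q 0/1 not · (0,3)P 1/1 satisfied
Row 1: (1,1)P 0/2 not · (1,3)P 2/2 satisfied
Row 2: (2,0)P 1/2 satisfied · (2,1)Q 1/4 not · (2,2)P 1/2 satisfied · (2,3)P 3/3 satisfied
Row 3: (3,0)P 2/3 satisfied · (3,1)Q 1/3 not · (3,3)P 2/2 satisfied
Row 4: (4,0)P 2/2 satisfied · (4,1)P 1/2 satisfied · (4,3)P 2/2 satisfied
Row 5: (5,3)P 1/1 satisfied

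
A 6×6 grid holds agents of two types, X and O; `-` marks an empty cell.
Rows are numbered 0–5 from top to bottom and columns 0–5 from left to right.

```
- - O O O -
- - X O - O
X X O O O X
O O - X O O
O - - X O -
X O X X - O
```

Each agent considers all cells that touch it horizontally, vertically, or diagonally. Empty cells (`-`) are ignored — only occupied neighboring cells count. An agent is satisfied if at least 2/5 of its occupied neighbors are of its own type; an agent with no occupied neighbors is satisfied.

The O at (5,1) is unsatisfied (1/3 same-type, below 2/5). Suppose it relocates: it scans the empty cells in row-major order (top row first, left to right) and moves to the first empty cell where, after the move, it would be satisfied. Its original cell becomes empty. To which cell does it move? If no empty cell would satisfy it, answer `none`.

(0,0)

Vacating (5,1). Empty cells in order:
  (0,0): 0/0 same-type → satisfied — stop here.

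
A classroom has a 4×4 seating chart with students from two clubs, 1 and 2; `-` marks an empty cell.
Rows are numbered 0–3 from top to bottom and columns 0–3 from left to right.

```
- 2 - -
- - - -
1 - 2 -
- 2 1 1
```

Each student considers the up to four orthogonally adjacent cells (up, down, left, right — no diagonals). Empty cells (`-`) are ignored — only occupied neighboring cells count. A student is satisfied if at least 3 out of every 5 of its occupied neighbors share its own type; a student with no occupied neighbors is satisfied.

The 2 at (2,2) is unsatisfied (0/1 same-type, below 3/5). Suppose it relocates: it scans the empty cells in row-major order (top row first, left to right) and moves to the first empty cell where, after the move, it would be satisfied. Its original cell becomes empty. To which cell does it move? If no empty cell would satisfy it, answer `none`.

(0,0)

Vacating (2,2). Empty cells in order:
  (0,0): 1/1 same-type → satisfied — stop here.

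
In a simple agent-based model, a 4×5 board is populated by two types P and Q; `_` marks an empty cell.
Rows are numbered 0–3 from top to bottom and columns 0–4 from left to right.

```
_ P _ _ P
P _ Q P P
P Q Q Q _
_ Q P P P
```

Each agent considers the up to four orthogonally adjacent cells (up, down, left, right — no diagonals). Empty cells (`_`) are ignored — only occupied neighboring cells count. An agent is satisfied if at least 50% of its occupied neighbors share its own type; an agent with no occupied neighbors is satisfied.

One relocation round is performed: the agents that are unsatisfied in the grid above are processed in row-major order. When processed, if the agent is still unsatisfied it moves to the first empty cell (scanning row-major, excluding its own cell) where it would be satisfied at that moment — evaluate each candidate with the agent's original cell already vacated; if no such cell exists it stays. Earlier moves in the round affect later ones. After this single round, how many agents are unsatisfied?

Initially unsatisfied (in order): (1,3), (2,3), (3,2).
  (1,3) → (0,0).
  (2,3): now satisfied by earlier moves; stays.
  (3,2) → (0,2).
Resulting grid:
P P P _ P
P _ Q _ P
P Q Q Q _
_ Q _ P P
All satisfied now.

0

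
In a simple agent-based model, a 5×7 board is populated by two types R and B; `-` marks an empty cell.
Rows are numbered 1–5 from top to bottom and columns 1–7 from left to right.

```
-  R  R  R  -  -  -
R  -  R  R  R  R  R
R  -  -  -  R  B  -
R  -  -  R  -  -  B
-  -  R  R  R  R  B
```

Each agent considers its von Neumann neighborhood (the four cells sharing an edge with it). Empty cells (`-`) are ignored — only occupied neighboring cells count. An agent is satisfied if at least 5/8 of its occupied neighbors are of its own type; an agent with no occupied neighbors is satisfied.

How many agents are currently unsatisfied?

Row 1: (1,2)R 1/1 satisfied · (1,3)R 3/3 satisfied · (1,4)R 2/2 satisfied
Row 2: (2,1)R 1/1 satisfied · (2,3)R 2/2 satisfied · (2,4)R 3/3 satisfied · (2,5)R 3/3 satisfied · (2,6)R 2/3 satisfied · (2,7)R 1/1 satisfied
Row 3: (3,1)R 2/2 satisfied · (3,5)R 1/2 not · (3,6)B 0/2 not
Row 4: (4,1)R 1/1 satisfied · (4,4)R 1/1 satisfied · (4,7)B 1/1 satisfied
Row 5: (5,3)R 1/1 satisfied · (5,4)R 3/3 satisfied · (5,5)R 2/2 satisfied · (5,6)R 1/2 not · (5,7)B 1/2 not
Unsatisfied: (3,5), (3,6), (5,6), (5,7) — 4 in total.

4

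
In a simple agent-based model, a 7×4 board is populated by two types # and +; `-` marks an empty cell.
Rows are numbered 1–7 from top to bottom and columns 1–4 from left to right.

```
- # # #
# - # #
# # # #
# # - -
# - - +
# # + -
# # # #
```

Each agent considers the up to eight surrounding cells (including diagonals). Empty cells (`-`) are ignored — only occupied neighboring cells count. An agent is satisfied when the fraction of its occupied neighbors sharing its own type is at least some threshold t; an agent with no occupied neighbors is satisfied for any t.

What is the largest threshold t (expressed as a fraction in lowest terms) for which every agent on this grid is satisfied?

(1,2)# 3/3
(1,3)# 4/4
(1,4)# 3/3
(2,1)# 3/3
(2,3)# 7/7
(2,4)# 5/5
(3,1)# 4/4
(3,2)# 6/6
(3,3)# 5/5
(3,4)# 3/3
(4,1)# 4/4
(4,2)# 5/5
(5,1)# 4/4
(5,4)+ 1/1
(6,1)# 4/4
(6,2)# 5/6
(6,3)+ 1/5
(7,1)# 3/3
(7,2)# 4/5
(7,3)# 3/4
(7,4)# 1/2
The smallest same-type fraction is 1/5 at (6,3), which reduces to 1/5. Any threshold above that leaves this agent unsatisfied.

1/5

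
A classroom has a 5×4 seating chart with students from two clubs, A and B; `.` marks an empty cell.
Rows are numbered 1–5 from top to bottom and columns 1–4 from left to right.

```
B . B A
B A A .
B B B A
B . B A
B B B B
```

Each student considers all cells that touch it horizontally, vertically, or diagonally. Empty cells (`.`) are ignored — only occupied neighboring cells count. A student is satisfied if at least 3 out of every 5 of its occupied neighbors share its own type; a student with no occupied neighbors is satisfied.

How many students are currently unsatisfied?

8

Row 1: (1,1)B 1/2 not · (1,3)B 0/3 not · (1,4)A 1/2 not
Row 2: (2,1)B 3/4 satisfied · (2,2)A 1/7 not · (2,3)A 3/6 not
Row 3: (3,1)B 3/4 satisfied · (3,2)B 5/7 satisfied · (3,3)B 2/6 not · (3,4)A 2/4 not
Row 4: (4,1)B 4/4 satisfied · (4,3)B 5/7 satisfied · (4,4)A 1/5 not
Row 5: (5,1)B 2/2 satisfied · (5,2)B 4/4 satisfied · (5,3)B 3/4 satisfied · (5,4)B 2/3 satisfied
Unsatisfied: (1,1), (1,3), (1,4), (2,2), (2,3), (3,3), (3,4), (4,4) — 8 in total.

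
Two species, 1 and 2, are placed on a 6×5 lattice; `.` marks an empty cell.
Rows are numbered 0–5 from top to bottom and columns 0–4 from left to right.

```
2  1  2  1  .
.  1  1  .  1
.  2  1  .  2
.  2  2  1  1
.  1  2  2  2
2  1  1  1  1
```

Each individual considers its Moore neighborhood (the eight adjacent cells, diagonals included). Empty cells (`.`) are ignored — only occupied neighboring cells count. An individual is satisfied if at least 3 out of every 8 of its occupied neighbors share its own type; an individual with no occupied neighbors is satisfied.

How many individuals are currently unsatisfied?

(0,0)2 0/2 unhappy
(0,1)1 2/4 ok
(0,2)2 0/4 unhappy
(0,3)1 2/3 ok
(1,1)1 3/6 ok
(1,2)1 4/6 ok
(1,4)1 1/2 ok
(2,1)2 2/5 ok
(2,2)1 3/6 ok
(2,4)2 0/3 unhappy
(3,1)2 3/5 ok
(3,2)2 4/7 ok
(3,3)1 2/7 unhappy
(3,4)1 1/4 unhappy
(4,1)1 2/6 unhappy
(4,2)2 3/8 ok
(4,3)2 3/8 ok
(4,4)2 1/5 unhappy
(5,0)2 0/2 unhappy
(5,1)1 2/4 ok
(5,2)1 3/5 ok
(5,3)1 2/5 ok
(5,4)1 1/3 unhappy
Unsatisfied: (0,0), (0,2), (2,4), (3,3), (3,4), (4,1), (4,4), (5,0), (5,4) — 9 in total.

9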